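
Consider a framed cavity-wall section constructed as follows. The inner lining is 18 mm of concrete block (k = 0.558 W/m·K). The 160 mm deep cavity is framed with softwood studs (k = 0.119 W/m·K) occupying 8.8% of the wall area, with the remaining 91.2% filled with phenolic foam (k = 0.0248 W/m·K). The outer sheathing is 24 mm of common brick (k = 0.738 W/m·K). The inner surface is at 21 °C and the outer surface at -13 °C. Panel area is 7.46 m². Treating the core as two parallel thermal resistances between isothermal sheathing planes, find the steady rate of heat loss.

Q ≈ 51.8 W

Sheathing layers in series; stud and cavity paths in parallel between them.
R_inner = 0.018/(0.558×7.46) = 0.004324 K/W
R_stud  = 0.16/(0.119×0.088×7.46) = 2.048 K/W
R_cav   = 0.16/(0.0248×0.912×7.46) = 0.9483 K/W
1/R_core = 1/R_stud + 1/R_cav → R_core = 0.6482 K/W
R_outer = 0.024/(0.738×7.46) = 0.004359 K/W
R_total = 0.6569 K/W
Q = ΔT/R_total = 34/0.6569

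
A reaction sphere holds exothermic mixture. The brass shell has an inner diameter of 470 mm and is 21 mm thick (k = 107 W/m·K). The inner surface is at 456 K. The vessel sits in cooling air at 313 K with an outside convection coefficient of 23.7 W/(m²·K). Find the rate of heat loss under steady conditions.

Radial (spherical) resistances in series:
R_brass shell = (1/0.235 − 1/0.256)/(4π×107) = 2.596×10^-4 K/W
R_outer film = 1/(h·4πr_o²) = 1/(23.7×4π×0.256²) = 0.05123 K/W
R_total = 0.05149 K/W
Q = ΔT/R_total = 143/0.05149

Q ≈ 2780 W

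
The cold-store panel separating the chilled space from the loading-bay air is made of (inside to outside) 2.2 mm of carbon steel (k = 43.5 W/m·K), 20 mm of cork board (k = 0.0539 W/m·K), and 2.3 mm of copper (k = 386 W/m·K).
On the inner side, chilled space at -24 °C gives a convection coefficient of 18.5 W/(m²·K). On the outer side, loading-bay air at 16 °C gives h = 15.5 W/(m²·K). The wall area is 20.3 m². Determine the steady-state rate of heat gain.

Model the wall as resistances in series:
R_inner film = 1/(h_i·A) = 1/(18.5×20.3) = 0.002663 K/W
R_carbon steel = L/(kA) = 0.0022/(43.5×20.3) = 2.491×10^-6 K/W
R_cork board = L/(kA) = 0.02/(0.0539×20.3) = 0.01828 K/W
R_copper = L/(kA) = 0.0023/(386×20.3) = 2.935×10^-7 K/W
R_outer film = 1/(h_o·A) = 1/(15.5×20.3) = 0.003178 K/W
R_total = 0.02412 K/W
Q = ΔT / R_total = 40 / 0.02412

Q ≈ 1660 W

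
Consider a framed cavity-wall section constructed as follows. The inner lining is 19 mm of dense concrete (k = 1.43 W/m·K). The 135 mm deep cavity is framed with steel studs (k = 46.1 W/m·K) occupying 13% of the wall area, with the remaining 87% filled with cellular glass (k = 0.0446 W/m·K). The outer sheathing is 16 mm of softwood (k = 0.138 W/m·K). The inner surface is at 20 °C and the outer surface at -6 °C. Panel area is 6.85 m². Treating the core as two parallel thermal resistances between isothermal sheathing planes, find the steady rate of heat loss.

Q ≈ 1170 W

Sheathing layers in series; stud and cavity paths in parallel between them.
R_inner = 0.019/(1.43×6.85) = 0.00194 K/W
R_stud  = 0.135/(46.1×0.13×6.85) = 0.003289 K/W
R_cav   = 0.135/(0.0446×0.87×6.85) = 0.5079 K/W
1/R_core = 1/R_stud + 1/R_cav → R_core = 0.003267 K/W
R_outer = 0.016/(0.138×6.85) = 0.01693 K/W
R_total = 0.02213 K/W
Q = ΔT/R_total = 26/0.02213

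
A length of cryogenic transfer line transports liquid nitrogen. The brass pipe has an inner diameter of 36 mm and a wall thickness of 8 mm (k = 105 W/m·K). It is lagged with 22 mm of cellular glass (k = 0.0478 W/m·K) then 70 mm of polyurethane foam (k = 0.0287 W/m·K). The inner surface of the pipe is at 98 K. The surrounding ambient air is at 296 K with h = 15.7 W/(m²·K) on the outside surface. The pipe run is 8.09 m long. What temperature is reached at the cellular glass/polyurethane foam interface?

T ≈ 155 K

Per-layer cylindrical resistances, series-summed:
R_brass pipe wall = ln(26/18)/(2π×105×8.09) = 6.89×10^-5 K/W
R_cellular glass = ln(48/26)/(2π×0.0478×8.09) = 0.2523 K/W
R_polyurethane foam = ln(118/48)/(2π×0.0287×8.09) = 0.6166 K/W
R_outer film = 1/(h_o·2πr_oL) = 1/(15.7×2π×0.118×8.09) = 0.01062 K/W
R_total = 0.8796 K/W
Q = ΔT/R_total = 198/0.8796
Q = 225 W
T_interface = T_inner + Q·ΣR(inner→interface) = 98 + 225×0.2524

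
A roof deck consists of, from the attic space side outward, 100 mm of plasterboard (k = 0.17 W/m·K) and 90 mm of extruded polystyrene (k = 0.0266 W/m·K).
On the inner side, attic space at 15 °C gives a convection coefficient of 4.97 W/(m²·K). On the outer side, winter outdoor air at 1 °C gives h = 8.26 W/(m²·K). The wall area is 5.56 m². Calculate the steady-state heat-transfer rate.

Q ≈ 18.1 W

Model the wall as resistances in series:
R_inner film = 1/(h_i·A) = 1/(4.97×5.56) = 0.03619 K/W
R_plasterboard = L/(kA) = 0.1/(0.17×5.56) = 0.1058 K/W
R_extruded polystyrene = L/(kA) = 0.09/(0.0266×5.56) = 0.6085 K/W
R_outer film = 1/(h_o·A) = 1/(8.26×5.56) = 0.02177 K/W
R_total = 0.7723 K/W
Q = ΔT / R_total = 14 / 0.7723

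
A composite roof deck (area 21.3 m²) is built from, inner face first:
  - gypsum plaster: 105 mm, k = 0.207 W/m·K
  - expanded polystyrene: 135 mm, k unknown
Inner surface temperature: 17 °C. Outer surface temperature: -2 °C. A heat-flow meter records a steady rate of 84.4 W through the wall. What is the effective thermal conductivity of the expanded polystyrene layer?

Treating each layer as a thermal resistance in series:
R_gypsum plaster = L/(kA) = 0.105/(0.207×21.3) = 0.02381 K/W
Sum of known resistances R_other = 0.02381 K/W
Total R = ΔT/Q = 19/84.4 = 0.2251 K/W
R_expanded polystyrene = R_total − R_other = 0.2013 K/W
k = L/(R·A) = 0.135/(0.2013×21.3)

k ≈ 0.0315 W/(m·K)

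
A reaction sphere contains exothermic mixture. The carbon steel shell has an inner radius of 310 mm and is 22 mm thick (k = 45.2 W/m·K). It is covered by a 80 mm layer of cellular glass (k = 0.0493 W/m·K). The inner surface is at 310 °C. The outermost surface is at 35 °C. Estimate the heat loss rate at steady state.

Each spherical layer contributes R = (1/r_i − 1/r_o)/(4πk):
R_carbon steel shell = (1/0.31 − 1/0.332)/(4π×45.2) = 3.763×10^-4 K/W
R_cellular glass = (1/0.332 − 1/0.412)/(4π×0.0493) = 0.9441 K/W
R_total = 0.9444 K/W
Q = ΔT/R_total = 275/0.9444

Q ≈ 291 W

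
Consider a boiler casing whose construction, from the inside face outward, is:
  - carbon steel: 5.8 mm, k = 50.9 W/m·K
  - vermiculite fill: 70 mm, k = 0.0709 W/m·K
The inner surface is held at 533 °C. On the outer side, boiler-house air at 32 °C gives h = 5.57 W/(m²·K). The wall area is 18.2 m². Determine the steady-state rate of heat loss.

Q ≈ 7810 W

Model the wall as resistances in series:
R_carbon steel = L/(kA) = 0.0058/(50.9×18.2) = 6.261×10^-6 K/W
R_vermiculite fill = L/(kA) = 0.07/(0.0709×18.2) = 0.05425 K/W
R_outer film = 1/(h_o·A) = 1/(5.57×18.2) = 0.009864 K/W
R_total = 0.06412 K/W
Q = ΔT / R_total = 501 / 0.06412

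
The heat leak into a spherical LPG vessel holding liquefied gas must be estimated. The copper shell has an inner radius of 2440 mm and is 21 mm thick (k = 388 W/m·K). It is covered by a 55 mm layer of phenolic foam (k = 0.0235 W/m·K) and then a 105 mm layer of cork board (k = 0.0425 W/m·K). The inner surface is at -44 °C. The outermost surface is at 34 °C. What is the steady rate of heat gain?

Spherical conduction: R = (1/r_in − 1/r_out)/(4πk) per layer; series-sum.
R_copper shell = (1/2.44 − 1/2.461)/(4π×388) = 7.173×10^-7 K/W
R_phenolic foam = (1/2.461 − 1/2.516)/(4π×0.0235) = 0.03008 K/W
R_cork board = (1/2.516 − 1/2.621)/(4π×0.0425) = 0.02981 K/W
R_total = 0.05989 K/W
Q = ΔT/R_total = 78/0.05989

Q ≈ 1300 W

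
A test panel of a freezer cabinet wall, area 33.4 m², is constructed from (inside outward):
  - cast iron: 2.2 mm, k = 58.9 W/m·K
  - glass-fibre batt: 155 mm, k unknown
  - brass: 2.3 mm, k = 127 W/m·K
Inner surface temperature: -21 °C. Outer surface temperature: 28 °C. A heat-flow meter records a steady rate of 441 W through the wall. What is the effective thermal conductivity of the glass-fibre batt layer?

Series thermal resistances:
R_cast iron = L/(kA) = 0.0022/(58.9×33.4) = 1.118×10^-6 K/W
R_brass = L/(kA) = 0.0023/(127×33.4) = 5.422×10^-7 K/W
Sum of known resistances R_other = 1.661×10^-6 K/W
Total R = ΔT/Q = 49/441 = 0.1111 K/W
R_glass-fibre batt = R_total − R_other = 0.1111 K/W
k = L/(R·A) = 0.155/(0.1111×33.4)

k ≈ 0.0418 W/(m·K)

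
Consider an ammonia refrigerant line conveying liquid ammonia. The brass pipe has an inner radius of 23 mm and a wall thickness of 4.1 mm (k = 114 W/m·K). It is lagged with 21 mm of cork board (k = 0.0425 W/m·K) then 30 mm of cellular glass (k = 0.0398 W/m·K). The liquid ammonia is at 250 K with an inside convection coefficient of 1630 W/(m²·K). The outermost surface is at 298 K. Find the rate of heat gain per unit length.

For a radial system each layer contributes R = ln(r_out/r_in)/(2πkL); films add R = 1/(hA).
R_inner film = 1/(h_i·2πr₁L) = 1/(1630×2π×0.023×1) = 0.004245 K/W
R_brass pipe wall = ln(27.1/23)/(2π×114×1) = 2.29×10^-4 K/W
R_cork board = ln(48.1/27.1)/(2π×0.0425×1) = 2.149 K/W
R_cellular glass = ln(78.1/48.1)/(2π×0.0398×1) = 1.938 K/W
R_total = 4.091 K/W
Q = ΔT/R_total = 48/4.091

q′ ≈ 11.7 W/m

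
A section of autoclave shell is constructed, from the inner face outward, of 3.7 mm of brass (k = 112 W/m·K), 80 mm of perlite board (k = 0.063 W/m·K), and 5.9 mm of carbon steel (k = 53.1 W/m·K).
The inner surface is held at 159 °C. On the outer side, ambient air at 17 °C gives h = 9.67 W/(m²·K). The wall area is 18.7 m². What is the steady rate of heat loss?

Q ≈ 1930 W

Model the wall as resistances in series:
R_brass = L/(kA) = 0.0037/(112×18.7) = 1.767×10^-6 K/W
R_perlite board = L/(kA) = 0.08/(0.063×18.7) = 0.06791 K/W
R_carbon steel = L/(kA) = 0.0059/(53.1×18.7) = 5.942×10^-6 K/W
R_outer film = 1/(h_o·A) = 1/(9.67×18.7) = 0.00553 K/W
R_total = 0.07344 K/W
Q = ΔT / R_total = 142 / 0.07344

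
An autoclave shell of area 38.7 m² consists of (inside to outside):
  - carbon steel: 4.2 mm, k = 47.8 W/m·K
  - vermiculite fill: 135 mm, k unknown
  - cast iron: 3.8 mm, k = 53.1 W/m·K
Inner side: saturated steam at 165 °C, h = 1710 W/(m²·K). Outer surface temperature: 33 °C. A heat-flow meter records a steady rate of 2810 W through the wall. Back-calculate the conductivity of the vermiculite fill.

k ≈ 0.0743 W/(m·K)

Treating each layer as a thermal resistance in series:
R_inner film = 1/(h_i·A) = 1/(1710×38.7) = 1.511×10^-5 K/W
R_carbon steel = L/(kA) = 0.0042/(47.8×38.7) = 2.27×10^-6 K/W
R_cast iron = L/(kA) = 0.0038/(53.1×38.7) = 1.849×10^-6 K/W
Sum of known resistances R_other = 1.923×10^-5 K/W
Total R = ΔT/Q = 132/2810 = 0.04698 K/W
R_vermiculite fill = R_total − R_other = 0.04696 K/W
k = L/(R·A) = 0.135/(0.04696×38.7)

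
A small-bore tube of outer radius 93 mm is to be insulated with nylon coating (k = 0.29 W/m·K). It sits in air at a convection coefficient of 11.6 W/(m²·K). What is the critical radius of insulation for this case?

r_cr ≈ 25 mm

For a cylinder r_cr = k/h = 0.29/11.6
r_cr = 25 mm; since the bare radius (93 mm) is above r_cr, any added insulation will reduce heat loss.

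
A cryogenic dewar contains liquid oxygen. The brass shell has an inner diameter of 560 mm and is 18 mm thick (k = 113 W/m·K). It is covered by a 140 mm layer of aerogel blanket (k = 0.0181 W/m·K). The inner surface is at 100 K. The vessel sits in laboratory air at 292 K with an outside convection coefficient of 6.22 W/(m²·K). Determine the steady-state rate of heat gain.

Q ≈ 40.1 W

Spherical conduction: R = (1/r_in − 1/r_out)/(4πk) per layer; series-sum.
R_brass shell = (1/0.28 − 1/0.298)/(4π×113) = 1.519×10^-4 K/W
R_aerogel blanket = (1/0.298 − 1/0.438)/(4π×0.0181) = 4.716 K/W
R_outer film = 1/(h·4πr_o²) = 1/(6.22×4π×0.438²) = 0.06669 K/W
R_total = 4.783 K/W
Q = ΔT/R_total = 192/4.783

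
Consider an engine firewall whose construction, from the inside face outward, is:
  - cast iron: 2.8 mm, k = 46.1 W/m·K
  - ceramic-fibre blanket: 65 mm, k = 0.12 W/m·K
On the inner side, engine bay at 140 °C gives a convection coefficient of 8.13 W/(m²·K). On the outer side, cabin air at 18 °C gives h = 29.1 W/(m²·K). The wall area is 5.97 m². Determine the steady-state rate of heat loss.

Q ≈ 1040 W

Series thermal resistances:
R_inner film = 1/(h_i·A) = 1/(8.13×5.97) = 0.0206 K/W
R_cast iron = L/(kA) = 0.0028/(46.1×5.97) = 1.017×10^-5 K/W
R_ceramic-fibre blanket = L/(kA) = 0.065/(0.12×5.97) = 0.09073 K/W
R_outer film = 1/(h_o·A) = 1/(29.1×5.97) = 0.005756 K/W
R_total = 0.1171 K/W
Q = ΔT / R_total = 122 / 0.1171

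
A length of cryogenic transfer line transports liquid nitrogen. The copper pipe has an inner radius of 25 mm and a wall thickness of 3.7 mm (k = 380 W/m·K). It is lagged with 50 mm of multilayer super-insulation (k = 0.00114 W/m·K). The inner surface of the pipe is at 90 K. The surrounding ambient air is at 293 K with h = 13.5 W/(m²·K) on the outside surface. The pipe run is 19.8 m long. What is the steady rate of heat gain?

For a radial system each layer contributes R = ln(r_out/r_in)/(2πkL); films add R = 1/(hA).
R_copper pipe wall = ln(28.7/25)/(2π×380×19.8) = 2.92×10^-6 K/W
R_multilayer super-insulation = ln(78.7/28.7)/(2π×0.00114×19.8) = 7.113 K/W
R_outer film = 1/(h_o·2πr_oL) = 1/(13.5×2π×0.0787×19.8) = 0.007566 K/W
R_total = 7.12 K/W
Q = ΔT/R_total = 203/7.12

Q ≈ 28.5 W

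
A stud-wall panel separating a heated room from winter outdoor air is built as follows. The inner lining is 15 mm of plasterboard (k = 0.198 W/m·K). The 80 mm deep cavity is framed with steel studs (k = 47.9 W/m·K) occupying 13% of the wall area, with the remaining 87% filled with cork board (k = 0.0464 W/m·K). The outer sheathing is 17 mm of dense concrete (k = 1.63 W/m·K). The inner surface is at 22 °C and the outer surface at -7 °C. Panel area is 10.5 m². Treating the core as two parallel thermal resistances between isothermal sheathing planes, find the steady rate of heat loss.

Q ≈ 3080 W

Sheathing layers in series; stud and cavity paths in parallel between them.
R_inner = 0.015/(0.198×10.5) = 0.007215 K/W
R_stud  = 0.08/(47.9×0.13×10.5) = 0.001224 K/W
R_cav   = 0.08/(0.0464×0.87×10.5) = 0.1887 K/W
1/R_core = 1/R_stud + 1/R_cav → R_core = 0.001216 K/W
R_outer = 0.017/(1.63×10.5) = 9.933×10^-4 K/W
R_total = 0.009424 K/W
Q = ΔT/R_total = 29/0.009424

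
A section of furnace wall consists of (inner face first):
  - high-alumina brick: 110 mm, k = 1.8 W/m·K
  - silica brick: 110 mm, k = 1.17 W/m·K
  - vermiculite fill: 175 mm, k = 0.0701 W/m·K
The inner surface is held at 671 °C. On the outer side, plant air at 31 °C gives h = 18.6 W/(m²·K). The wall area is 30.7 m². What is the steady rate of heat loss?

Q ≈ 7260 W

Using the resistance-network approach (series):
R_high-alumina brick = L/(kA) = 0.11/(1.8×30.7) = 0.001991 K/W
R_silica brick = L/(kA) = 0.11/(1.17×30.7) = 0.003062 K/W
R_vermiculite fill = L/(kA) = 0.175/(0.0701×30.7) = 0.08132 K/W
R_outer film = 1/(h_o·A) = 1/(18.6×30.7) = 0.001751 K/W
R_total = 0.08812 K/W
Q = ΔT / R_total = 640 / 0.08812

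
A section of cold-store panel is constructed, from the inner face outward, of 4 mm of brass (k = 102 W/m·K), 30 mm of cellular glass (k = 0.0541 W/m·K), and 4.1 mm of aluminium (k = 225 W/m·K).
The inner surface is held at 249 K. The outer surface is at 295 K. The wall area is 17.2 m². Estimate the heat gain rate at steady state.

Q ≈ 1430 W

Treating each layer as a thermal resistance in series:
R_brass = L/(kA) = 0.004/(102×17.2) = 2.28×10^-6 K/W
R_cellular glass = L/(kA) = 0.03/(0.0541×17.2) = 0.03224 K/W
R_aluminium = L/(kA) = 0.0041/(225×17.2) = 1.059×10^-6 K/W
R_total = 0.03224 K/W
Q = ΔT / R_total = 46 / 0.03224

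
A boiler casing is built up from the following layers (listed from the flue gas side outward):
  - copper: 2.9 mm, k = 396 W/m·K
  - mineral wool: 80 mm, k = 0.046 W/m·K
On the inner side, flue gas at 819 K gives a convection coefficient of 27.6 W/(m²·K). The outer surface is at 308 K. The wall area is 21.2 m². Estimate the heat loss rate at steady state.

Q ≈ 6100 W

Thermal resistances in series:
R_inner film = 1/(h_i·A) = 1/(27.6×21.2) = 0.001709 K/W
R_copper = L/(kA) = 0.0029/(396×21.2) = 3.454×10^-7 K/W
R_mineral wool = L/(kA) = 0.08/(0.046×21.2) = 0.08203 K/W
R_total = 0.08374 K/W
Q = ΔT / R_total = 511 / 0.08374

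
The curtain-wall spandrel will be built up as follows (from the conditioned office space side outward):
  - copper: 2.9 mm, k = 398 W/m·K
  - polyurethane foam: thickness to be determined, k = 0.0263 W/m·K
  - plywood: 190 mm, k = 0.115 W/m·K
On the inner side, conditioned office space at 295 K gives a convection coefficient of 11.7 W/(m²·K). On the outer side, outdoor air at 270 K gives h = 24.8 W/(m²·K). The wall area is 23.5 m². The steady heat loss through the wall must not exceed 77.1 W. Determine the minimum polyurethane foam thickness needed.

Model the wall as resistances in series:
R_inner film = 1/(h_i·A) = 1/(11.7×23.5) = 0.003637 K/W
R_copper = L/(kA) = 0.0029/(398×23.5) = 3.101×10^-7 K/W
R_plywood = L/(kA) = 0.19/(0.115×23.5) = 0.07031 K/W
R_outer film = 1/(h_o·A) = 1/(24.8×23.5) = 0.001716 K/W
Sum of the known resistances R_other = 0.07566 K/W
Required total resistance R_tot = ΔT/Q_allow = 25/77.1 = 0.3243 K/W
R_polyurethane foam = R_tot − R_other = 0.2486 K/W
L = R·k·A = 0.2486×0.0263×23.5

L ≈ 154 mm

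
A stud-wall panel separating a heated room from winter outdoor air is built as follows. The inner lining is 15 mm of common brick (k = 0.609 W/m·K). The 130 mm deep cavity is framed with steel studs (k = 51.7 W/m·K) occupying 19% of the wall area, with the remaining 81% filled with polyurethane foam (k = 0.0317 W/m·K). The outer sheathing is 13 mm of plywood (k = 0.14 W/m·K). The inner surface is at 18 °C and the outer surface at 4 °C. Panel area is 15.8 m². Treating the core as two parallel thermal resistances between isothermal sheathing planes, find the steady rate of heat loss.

Q ≈ 1690 W

Sheathing layers in series; stud and cavity paths in parallel between them.
R_inner = 0.015/(0.609×15.8) = 0.001559 K/W
R_stud  = 0.13/(51.7×0.19×15.8) = 8.376×10^-4 K/W
R_cav   = 0.13/(0.0317×0.81×15.8) = 0.3204 K/W
1/R_core = 1/R_stud + 1/R_cav → R_core = 8.354×10^-4 K/W
R_outer = 0.013/(0.14×15.8) = 0.005877 K/W
R_total = 0.008271 K/W
Q = ΔT/R_total = 14/0.008271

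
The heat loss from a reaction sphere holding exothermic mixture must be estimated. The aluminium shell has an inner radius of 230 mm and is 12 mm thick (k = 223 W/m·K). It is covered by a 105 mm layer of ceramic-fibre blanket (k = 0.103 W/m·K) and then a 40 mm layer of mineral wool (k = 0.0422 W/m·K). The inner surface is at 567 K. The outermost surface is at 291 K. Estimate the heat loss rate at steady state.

Q ≈ 181 W

Radial (spherical) resistances in series:
R_aluminium shell = (1/0.23 − 1/0.242)/(4π×223) = 7.693×10^-5 K/W
R_ceramic-fibre blanket = (1/0.242 − 1/0.347)/(4π×0.103) = 0.966 K/W
R_mineral wool = (1/0.347 − 1/0.387)/(4π×0.0422) = 0.5617 K/W
R_total = 1.528 K/W
Q = ΔT/R_total = 276/1.528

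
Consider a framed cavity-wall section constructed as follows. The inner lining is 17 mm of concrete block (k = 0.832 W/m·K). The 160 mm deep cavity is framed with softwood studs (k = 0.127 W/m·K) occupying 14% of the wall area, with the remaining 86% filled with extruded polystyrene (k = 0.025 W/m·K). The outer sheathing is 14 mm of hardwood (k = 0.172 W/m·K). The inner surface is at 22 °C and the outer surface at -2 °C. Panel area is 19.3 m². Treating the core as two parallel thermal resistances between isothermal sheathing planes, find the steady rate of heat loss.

Sheathing layers in series; stud and cavity paths in parallel between them.
R_inner = 0.017/(0.832×19.3) = 0.001059 K/W
R_stud  = 0.16/(0.127×0.14×19.3) = 0.4663 K/W
R_cav   = 0.16/(0.025×0.86×19.3) = 0.3856 K/W
1/R_core = 1/R_stud + 1/R_cav → R_core = 0.2111 K/W
R_outer = 0.014/(0.172×19.3) = 0.004217 K/W
R_total = 0.2163 K/W
Q = ΔT/R_total = 24/0.2163

Q ≈ 111 W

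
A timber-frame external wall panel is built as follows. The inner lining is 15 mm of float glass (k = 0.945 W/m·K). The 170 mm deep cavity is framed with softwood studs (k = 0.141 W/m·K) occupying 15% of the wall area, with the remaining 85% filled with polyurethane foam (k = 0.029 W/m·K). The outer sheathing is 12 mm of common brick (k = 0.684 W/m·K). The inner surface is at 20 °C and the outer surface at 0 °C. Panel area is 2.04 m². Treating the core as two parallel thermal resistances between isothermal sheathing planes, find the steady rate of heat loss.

Sheathing layers in series; stud and cavity paths in parallel between them.
R_inner = 0.015/(0.945×2.04) = 0.007781 K/W
R_stud  = 0.17/(0.141×0.15×2.04) = 3.94 K/W
R_cav   = 0.17/(0.029×0.85×2.04) = 3.381 K/W
1/R_core = 1/R_stud + 1/R_cav → R_core = 1.82 K/W
R_outer = 0.012/(0.684×2.04) = 0.0086 K/W
R_total = 1.836 K/W
Q = ΔT/R_total = 20/1.836

Q ≈ 10.9 W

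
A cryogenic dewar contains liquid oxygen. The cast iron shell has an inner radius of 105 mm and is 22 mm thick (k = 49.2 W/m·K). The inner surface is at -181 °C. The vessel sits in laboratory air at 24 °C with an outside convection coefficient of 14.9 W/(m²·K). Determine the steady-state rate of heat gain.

Q ≈ 614 W

Spherical conduction: R = (1/r_in − 1/r_out)/(4πk) per layer; series-sum.
R_cast iron shell = (1/0.105 − 1/0.127)/(4π×49.2) = 0.002668 K/W
R_outer film = 1/(h·4πr_o²) = 1/(14.9×4π×0.127²) = 0.3311 K/W
R_total = 0.3338 K/W
Q = ΔT/R_total = 205/0.3338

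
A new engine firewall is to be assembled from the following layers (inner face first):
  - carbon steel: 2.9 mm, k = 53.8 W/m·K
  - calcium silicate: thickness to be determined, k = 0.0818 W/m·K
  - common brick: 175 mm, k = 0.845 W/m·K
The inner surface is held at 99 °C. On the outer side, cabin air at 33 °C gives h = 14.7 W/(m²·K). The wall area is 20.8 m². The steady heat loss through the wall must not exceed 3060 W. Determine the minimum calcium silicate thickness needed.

Thermal resistances in series:
R_carbon steel = L/(kA) = 0.0029/(53.8×20.8) = 2.592×10^-6 K/W
R_common brick = L/(kA) = 0.175/(0.845×20.8) = 0.009957 K/W
R_outer film = 1/(h_o·A) = 1/(14.7×20.8) = 0.003271 K/W
Sum of the known resistances R_other = 0.01323 K/W
Required total resistance R_tot = ΔT/Q_allow = 66/3060 = 0.02157 K/W
R_calcium silicate = R_tot − R_other = 0.008339 K/W
L = R·k·A = 0.008339×0.0818×20.8

L ≈ 14.2 mm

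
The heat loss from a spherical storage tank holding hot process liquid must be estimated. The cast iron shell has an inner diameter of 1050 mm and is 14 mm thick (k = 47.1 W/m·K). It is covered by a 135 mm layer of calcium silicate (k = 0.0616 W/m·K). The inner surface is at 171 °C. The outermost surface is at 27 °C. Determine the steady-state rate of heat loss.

Q ≈ 300 W

Spherical conduction: R = (1/r_in − 1/r_out)/(4πk) per layer; series-sum.
R_cast iron shell = (1/0.525 − 1/0.539)/(4π×47.1) = 8.359×10^-5 K/W
R_calcium silicate = (1/0.539 − 1/0.674)/(4π×0.0616) = 0.4801 K/W
R_total = 0.4801 K/W
Q = ΔT/R_total = 144/0.4801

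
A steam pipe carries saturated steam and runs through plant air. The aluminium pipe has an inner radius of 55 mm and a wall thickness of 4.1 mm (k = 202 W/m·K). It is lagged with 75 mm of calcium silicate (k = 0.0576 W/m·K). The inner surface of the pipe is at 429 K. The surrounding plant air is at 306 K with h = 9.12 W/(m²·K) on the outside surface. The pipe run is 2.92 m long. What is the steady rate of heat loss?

Cylindrical conduction, so R = ln(r₂/r₁)/(2πkL) per layer, in series:
R_aluminium pipe wall = ln(59.1/55)/(2π×202×2.92) = 1.94×10^-5 K/W
R_calcium silicate = ln(134.1/59.1)/(2π×0.0576×2.92) = 0.7753 K/W
R_outer film = 1/(h_o·2πr_oL) = 1/(9.12×2π×0.1341×2.92) = 0.04457 K/W
R_total = 0.8199 K/W
Q = ΔT/R_total = 123/0.8199

Q ≈ 150 W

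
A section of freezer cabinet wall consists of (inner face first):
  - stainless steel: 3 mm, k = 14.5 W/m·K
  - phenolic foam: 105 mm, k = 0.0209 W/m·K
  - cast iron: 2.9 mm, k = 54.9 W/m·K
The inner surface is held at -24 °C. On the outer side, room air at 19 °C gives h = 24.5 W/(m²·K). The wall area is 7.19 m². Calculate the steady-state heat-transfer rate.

Using the resistance-network approach (series):
R_stainless steel = L/(kA) = 0.003/(14.5×7.19) = 2.878×10^-5 K/W
R_phenolic foam = L/(kA) = 0.105/(0.0209×7.19) = 0.6987 K/W
R_cast iron = L/(kA) = 0.0029/(54.9×7.19) = 7.347×10^-6 K/W
R_outer film = 1/(h_o·A) = 1/(24.5×7.19) = 0.005677 K/W
R_total = 0.7045 K/W
Q = ΔT / R_total = 43 / 0.7045

Q ≈ 61 W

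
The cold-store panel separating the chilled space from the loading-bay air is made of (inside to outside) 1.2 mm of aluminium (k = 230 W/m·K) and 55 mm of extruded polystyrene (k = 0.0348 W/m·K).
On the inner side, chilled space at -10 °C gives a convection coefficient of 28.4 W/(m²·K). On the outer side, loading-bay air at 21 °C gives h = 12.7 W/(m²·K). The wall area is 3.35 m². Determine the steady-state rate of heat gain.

Q ≈ 61.3 W

Treating each layer as a thermal resistance in series:
R_inner film = 1/(h_i·A) = 1/(28.4×3.35) = 0.01051 K/W
R_aluminium = L/(kA) = 0.0012/(230×3.35) = 1.557×10^-6 K/W
R_extruded polystyrene = L/(kA) = 0.055/(0.0348×3.35) = 0.4718 K/W
R_outer film = 1/(h_o·A) = 1/(12.7×3.35) = 0.0235 K/W
R_total = 0.5058 K/W
Q = ΔT / R_total = 31 / 0.5058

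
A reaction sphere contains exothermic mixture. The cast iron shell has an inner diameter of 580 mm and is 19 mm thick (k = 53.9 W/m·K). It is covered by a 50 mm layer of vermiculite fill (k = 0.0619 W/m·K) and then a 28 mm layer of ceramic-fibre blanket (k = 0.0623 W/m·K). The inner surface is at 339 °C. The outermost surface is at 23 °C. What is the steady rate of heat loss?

Q ≈ 377 W

Spherical conduction: R = (1/r_in − 1/r_out)/(4πk) per layer; series-sum.
R_cast iron shell = (1/0.29 − 1/0.309)/(4π×53.9) = 3.13×10^-4 K/W
R_vermiculite fill = (1/0.309 − 1/0.359)/(4π×0.0619) = 0.5795 K/W
R_ceramic-fibre blanket = (1/0.359 − 1/0.387)/(4π×0.0623) = 0.2574 K/W
R_total = 0.8372 K/W
Q = ΔT/R_total = 316/0.8372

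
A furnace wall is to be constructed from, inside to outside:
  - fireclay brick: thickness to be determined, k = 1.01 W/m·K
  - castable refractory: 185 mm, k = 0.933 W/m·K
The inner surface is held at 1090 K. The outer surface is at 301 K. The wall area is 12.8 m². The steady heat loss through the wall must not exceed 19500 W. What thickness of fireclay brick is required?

Series thermal resistances:
R_castable refractory = L/(kA) = 0.185/(0.933×12.8) = 0.01549 K/W
Sum of the known resistances R_other = 0.01549 K/W
Required total resistance R_tot = ΔT/Q_allow = 789/19500 = 0.04046 K/W
R_fireclay brick = R_tot − R_other = 0.02497 K/W
L = R·k·A = 0.02497×1.01×12.8

L ≈ 323 mm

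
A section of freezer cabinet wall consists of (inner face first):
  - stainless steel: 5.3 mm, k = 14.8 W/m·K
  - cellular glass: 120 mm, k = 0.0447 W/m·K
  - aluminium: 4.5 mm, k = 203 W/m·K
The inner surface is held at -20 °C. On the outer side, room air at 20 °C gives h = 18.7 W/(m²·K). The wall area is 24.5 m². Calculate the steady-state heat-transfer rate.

Q ≈ 358 W

Model the wall as resistances in series:
R_stainless steel = L/(kA) = 0.0053/(14.8×24.5) = 1.462×10^-5 K/W
R_cellular glass = L/(kA) = 0.12/(0.0447×24.5) = 0.1096 K/W
R_aluminium = L/(kA) = 0.0045/(203×24.5) = 9.048×10^-7 K/W
R_outer film = 1/(h_o·A) = 1/(18.7×24.5) = 0.002183 K/W
R_total = 0.1118 K/W
Q = ΔT / R_total = 40 / 0.1118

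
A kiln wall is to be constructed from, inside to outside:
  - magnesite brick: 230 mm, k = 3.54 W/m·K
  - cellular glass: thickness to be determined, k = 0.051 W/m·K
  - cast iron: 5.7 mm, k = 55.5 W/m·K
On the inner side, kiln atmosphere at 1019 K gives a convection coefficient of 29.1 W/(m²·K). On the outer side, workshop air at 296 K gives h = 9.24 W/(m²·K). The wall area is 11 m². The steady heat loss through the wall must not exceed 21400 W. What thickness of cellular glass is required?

Series thermal resistances:
R_inner film = 1/(h_i·A) = 1/(29.1×11) = 0.003124 K/W
R_magnesite brick = L/(kA) = 0.23/(3.54×11) = 0.005907 K/W
R_cast iron = L/(kA) = 0.0057/(55.5×11) = 9.337×10^-6 K/W
R_outer film = 1/(h_o·A) = 1/(9.24×11) = 0.009839 K/W
Sum of the known resistances R_other = 0.01888 K/W
Required total resistance R_tot = ΔT/Q_allow = 723/21400 = 0.03379 K/W
R_cellular glass = R_tot − R_other = 0.01491 K/W
L = R·k·A = 0.01491×0.051×11

L ≈ 8.36 mm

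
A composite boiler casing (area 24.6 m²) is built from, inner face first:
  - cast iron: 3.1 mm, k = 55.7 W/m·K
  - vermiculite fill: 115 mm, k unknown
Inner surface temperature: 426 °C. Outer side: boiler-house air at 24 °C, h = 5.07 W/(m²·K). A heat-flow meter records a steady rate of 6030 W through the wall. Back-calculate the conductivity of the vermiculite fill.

Thermal resistances in series:
R_cast iron = L/(kA) = 0.0031/(55.7×24.6) = 2.262×10^-6 K/W
R_outer film = 1/(h_o·A) = 1/(5.07×24.6) = 0.008018 K/W
Sum of known resistances R_other = 0.00802 K/W
Total R = ΔT/Q = 402/6030 = 0.06667 K/W
R_vermiculite fill = R_total − R_other = 0.05865 K/W
k = L/(R·A) = 0.115/(0.05865×24.6)

k ≈ 0.0797 W/(m·K)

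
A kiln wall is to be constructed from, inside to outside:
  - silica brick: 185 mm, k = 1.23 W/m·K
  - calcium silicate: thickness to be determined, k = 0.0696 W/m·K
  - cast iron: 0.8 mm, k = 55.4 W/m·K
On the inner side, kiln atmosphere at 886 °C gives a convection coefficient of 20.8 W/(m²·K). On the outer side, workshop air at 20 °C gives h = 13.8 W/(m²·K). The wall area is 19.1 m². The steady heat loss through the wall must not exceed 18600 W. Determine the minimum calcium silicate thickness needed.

Series thermal resistances:
R_inner film = 1/(h_i·A) = 1/(20.8×19.1) = 0.002517 K/W
R_silica brick = L/(kA) = 0.185/(1.23×19.1) = 0.007875 K/W
R_cast iron = L/(kA) = 0.0008/(55.4×19.1) = 7.56×10^-7 K/W
R_outer film = 1/(h_o·A) = 1/(13.8×19.1) = 0.003794 K/W
Sum of the known resistances R_other = 0.01419 K/W
Required total resistance R_tot = ΔT/Q_allow = 866/18600 = 0.04656 K/W
R_calcium silicate = R_tot − R_other = 0.03237 K/W
L = R·k·A = 0.03237×0.0696×19.1

L ≈ 43 mm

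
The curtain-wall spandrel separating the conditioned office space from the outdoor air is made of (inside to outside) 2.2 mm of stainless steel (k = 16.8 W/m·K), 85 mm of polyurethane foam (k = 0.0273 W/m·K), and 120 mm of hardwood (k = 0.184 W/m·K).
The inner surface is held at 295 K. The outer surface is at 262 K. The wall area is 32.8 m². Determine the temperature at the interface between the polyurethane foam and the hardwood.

T ≈ 268 K

Treating each layer as a thermal resistance in series:
R_stainless steel = L/(kA) = 0.0022/(16.8×32.8) = 3.992×10^-6 K/W
R_polyurethane foam = L/(kA) = 0.085/(0.0273×32.8) = 0.09493 K/W
R_hardwood = L/(kA) = 0.12/(0.184×32.8) = 0.01988 K/W
R_total = 0.1148 K/W;  Q = ΔT/R_total = 33/0.1148 = 287.4 W
T_interface = T_inner − Q·ΣR(inner→interface) = 295 − 287×0.09493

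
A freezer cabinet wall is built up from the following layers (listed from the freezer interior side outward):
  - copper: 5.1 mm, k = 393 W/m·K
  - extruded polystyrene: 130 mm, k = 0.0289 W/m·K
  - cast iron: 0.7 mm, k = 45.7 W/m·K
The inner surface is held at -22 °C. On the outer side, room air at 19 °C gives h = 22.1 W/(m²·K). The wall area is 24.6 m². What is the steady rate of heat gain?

Q ≈ 222 W

Series thermal resistances:
R_copper = L/(kA) = 0.0051/(393×24.6) = 5.275×10^-7 K/W
R_extruded polystyrene = L/(kA) = 0.13/(0.0289×24.6) = 0.1829 K/W
R_cast iron = L/(kA) = 0.0007/(45.7×24.6) = 6.227×10^-7 K/W
R_outer film = 1/(h_o·A) = 1/(22.1×24.6) = 0.001839 K/W
R_total = 0.1847 K/W
Q = ΔT / R_total = 41 / 0.1847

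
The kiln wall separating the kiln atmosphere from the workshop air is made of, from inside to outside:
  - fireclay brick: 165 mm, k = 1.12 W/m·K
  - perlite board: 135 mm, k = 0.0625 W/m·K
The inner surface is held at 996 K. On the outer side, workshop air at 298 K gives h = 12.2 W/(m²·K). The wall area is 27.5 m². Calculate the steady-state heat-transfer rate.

Q ≈ 8030 W

Using the resistance-network approach (series):
R_fireclay brick = L/(kA) = 0.165/(1.12×27.5) = 0.005357 K/W
R_perlite board = L/(kA) = 0.135/(0.0625×27.5) = 0.07855 K/W
R_outer film = 1/(h_o·A) = 1/(12.2×27.5) = 0.002981 K/W
R_total = 0.08688 K/W
Q = ΔT / R_total = 698 / 0.08688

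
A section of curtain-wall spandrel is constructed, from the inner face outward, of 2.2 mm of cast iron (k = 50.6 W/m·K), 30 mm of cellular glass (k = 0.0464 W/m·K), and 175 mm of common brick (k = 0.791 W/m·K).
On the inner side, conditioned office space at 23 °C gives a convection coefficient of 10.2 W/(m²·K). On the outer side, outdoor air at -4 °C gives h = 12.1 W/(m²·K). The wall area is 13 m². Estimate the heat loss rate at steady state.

Using the resistance-network approach (series):
R_inner film = 1/(h_i·A) = 1/(10.2×13) = 0.007541 K/W
R_cast iron = L/(kA) = 0.0022/(50.6×13) = 3.344×10^-6 K/W
R_cellular glass = L/(kA) = 0.03/(0.0464×13) = 0.04973 K/W
R_common brick = L/(kA) = 0.175/(0.791×13) = 0.01702 K/W
R_outer film = 1/(h_o·A) = 1/(12.1×13) = 0.006357 K/W
R_total = 0.08066 K/W
Q = ΔT / R_total = 27 / 0.08066

Q ≈ 335 W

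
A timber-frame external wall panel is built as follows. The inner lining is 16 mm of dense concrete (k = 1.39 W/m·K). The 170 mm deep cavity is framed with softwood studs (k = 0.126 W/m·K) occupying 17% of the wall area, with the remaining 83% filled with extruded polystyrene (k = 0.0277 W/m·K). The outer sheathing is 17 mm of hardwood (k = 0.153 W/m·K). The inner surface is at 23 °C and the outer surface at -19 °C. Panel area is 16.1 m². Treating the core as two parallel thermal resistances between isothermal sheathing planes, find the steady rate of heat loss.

Q ≈ 171 W

Sheathing layers in series; stud and cavity paths in parallel between them.
R_inner = 0.016/(1.39×16.1) = 7.15×10^-4 K/W
R_stud  = 0.17/(0.126×0.17×16.1) = 0.493 K/W
R_cav   = 0.17/(0.0277×0.83×16.1) = 0.4593 K/W
1/R_core = 1/R_stud + 1/R_cav → R_core = 0.2378 K/W
R_outer = 0.017/(0.153×16.1) = 0.006901 K/W
R_total = 0.2454 K/W
Q = ΔT/R_total = 42/0.2454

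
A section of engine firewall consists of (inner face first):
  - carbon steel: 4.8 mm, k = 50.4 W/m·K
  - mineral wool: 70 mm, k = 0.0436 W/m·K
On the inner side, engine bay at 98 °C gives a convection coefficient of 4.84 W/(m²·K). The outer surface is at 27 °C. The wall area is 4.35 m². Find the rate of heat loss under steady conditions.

Q ≈ 170 W

Thermal resistances in series:
R_inner film = 1/(h_i·A) = 1/(4.84×4.35) = 0.0475 K/W
R_carbon steel = L/(kA) = 0.0048/(50.4×4.35) = 2.189×10^-5 K/W
R_mineral wool = L/(kA) = 0.07/(0.0436×4.35) = 0.3691 K/W
R_total = 0.4166 K/W
Q = ΔT / R_total = 71 / 0.4166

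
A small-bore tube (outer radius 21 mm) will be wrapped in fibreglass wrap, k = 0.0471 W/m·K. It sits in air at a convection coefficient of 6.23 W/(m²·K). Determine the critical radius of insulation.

For a cylinder r_cr = k/h = 0.0471/6.23
r_cr = 7.56 mm; since the bare radius (21 mm) is above r_cr, any added insulation will reduce heat loss.

r_cr ≈ 7.56 mm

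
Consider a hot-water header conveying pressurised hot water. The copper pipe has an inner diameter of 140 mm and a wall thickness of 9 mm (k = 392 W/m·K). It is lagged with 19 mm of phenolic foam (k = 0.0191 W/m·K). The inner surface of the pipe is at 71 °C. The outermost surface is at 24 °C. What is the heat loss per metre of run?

Treating each annulus and film as a series resistance:
R_copper pipe wall = ln(79/70)/(2π×392×1) = 4.911×10^-5 K/W
R_phenolic foam = ln(98/79)/(2π×0.0191×1) = 1.796 K/W
R_total = 1.796 K/W
Q = ΔT/R_total = 47/1.796

q′ ≈ 26.2 W/m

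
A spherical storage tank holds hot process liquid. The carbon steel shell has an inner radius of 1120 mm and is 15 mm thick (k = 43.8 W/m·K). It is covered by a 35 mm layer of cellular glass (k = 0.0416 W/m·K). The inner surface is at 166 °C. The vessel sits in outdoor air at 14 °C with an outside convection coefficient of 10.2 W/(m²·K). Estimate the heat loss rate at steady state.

Radial (spherical) resistances in series:
R_carbon steel shell = (1/1.12 − 1/1.135)/(4π×43.8) = 2.144×10^-5 K/W
R_cellular glass = (1/1.135 − 1/1.17)/(4π×0.0416) = 0.05042 K/W
R_outer film = 1/(h·4πr_o²) = 1/(10.2×4π×1.17²) = 0.005699 K/W
R_total = 0.05614 K/W
Q = ΔT/R_total = 152/0.05614

Q ≈ 2710 W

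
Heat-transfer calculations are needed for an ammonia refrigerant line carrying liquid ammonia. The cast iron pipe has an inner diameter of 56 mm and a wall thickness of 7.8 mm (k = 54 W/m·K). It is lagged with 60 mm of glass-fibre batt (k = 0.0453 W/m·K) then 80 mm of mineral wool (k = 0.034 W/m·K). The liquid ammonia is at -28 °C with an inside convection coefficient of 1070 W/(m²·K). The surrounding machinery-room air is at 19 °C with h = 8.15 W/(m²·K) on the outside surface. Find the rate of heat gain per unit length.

Cylindrical conduction, so R = ln(r₂/r₁)/(2πkL) per layer, in series:
R_inner film = 1/(h_i·2πr₁L) = 1/(1070×2π×0.028×1) = 0.005312 K/W
R_cast iron pipe wall = ln(35.8/28)/(2π×54×1) = 7.243×10^-4 K/W
R_glass-fibre batt = ln(95.8/35.8)/(2π×0.0453×1) = 3.458 K/W
R_mineral wool = ln(175.8/95.8)/(2π×0.034×1) = 2.842 K/W
R_outer film = 1/(h_o·2πr_oL) = 1/(8.15×2π×0.1758×1) = 0.1111 K/W
R_total = 6.417 K/W
Q = ΔT/R_total = 47/6.417

q′ ≈ 7.32 W/m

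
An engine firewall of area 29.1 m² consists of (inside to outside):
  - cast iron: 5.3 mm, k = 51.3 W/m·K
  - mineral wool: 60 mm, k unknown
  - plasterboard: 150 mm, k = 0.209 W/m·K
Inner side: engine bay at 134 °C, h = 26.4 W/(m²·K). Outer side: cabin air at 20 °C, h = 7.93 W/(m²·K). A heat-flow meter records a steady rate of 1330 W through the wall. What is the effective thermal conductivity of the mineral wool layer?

k ≈ 0.0372 W/(m·K)

Thermal resistances in series:
R_inner film = 1/(h_i·A) = 1/(26.4×29.1) = 0.001302 K/W
R_cast iron = L/(kA) = 0.0053/(51.3×29.1) = 3.55×10^-6 K/W
R_plasterboard = L/(kA) = 0.15/(0.209×29.1) = 0.02466 K/W
R_outer film = 1/(h_o·A) = 1/(7.93×29.1) = 0.004333 K/W
Sum of known resistances R_other = 0.0303 K/W
Total R = ΔT/Q = 114/1330 = 0.08571 K/W
R_mineral wool = R_total − R_other = 0.05541 K/W
k = L/(R·A) = 0.06/(0.05541×29.1)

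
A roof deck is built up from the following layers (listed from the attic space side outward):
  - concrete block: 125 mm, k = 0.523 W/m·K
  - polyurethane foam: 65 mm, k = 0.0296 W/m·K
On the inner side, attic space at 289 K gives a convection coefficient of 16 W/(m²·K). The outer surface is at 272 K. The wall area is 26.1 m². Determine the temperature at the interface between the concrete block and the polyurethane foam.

Using the resistance-network approach (series):
R_inner film = 1/(h_i·A) = 1/(16×26.1) = 0.002395 K/W
R_concrete block = L/(kA) = 0.125/(0.523×26.1) = 0.009157 K/W
R_polyurethane foam = L/(kA) = 0.065/(0.0296×26.1) = 0.08414 K/W
R_total = 0.09569 K/W;  Q = ΔT/R_total = 17/0.09569 = 177.7 W
T_interface = T_inner − Q·ΣR(inner→interface) = 289 − 178×0.01155

T ≈ 287 K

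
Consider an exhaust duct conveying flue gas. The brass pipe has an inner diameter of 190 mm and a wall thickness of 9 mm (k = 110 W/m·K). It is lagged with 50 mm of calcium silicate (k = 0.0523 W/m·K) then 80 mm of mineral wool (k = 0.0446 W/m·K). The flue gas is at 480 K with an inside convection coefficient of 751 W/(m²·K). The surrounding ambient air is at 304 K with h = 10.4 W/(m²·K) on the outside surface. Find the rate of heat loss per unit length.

Radial resistances (cylindrical: R_cond = ln(r_o/r_i)/(2πkL), R_conv = 1/(h·2πrL)):
R_inner film = 1/(h_i·2πr₁L) = 1/(751×2π×0.095×1) = 0.002231 K/W
R_brass pipe wall = ln(104/95)/(2π×110×1) = 1.31×10^-4 K/W
R_calcium silicate = ln(154/104)/(2π×0.0523×1) = 1.195 K/W
R_mineral wool = ln(234/154)/(2π×0.0446×1) = 1.493 K/W
R_outer film = 1/(h_o·2πr_oL) = 1/(10.4×2π×0.234×1) = 0.0654 K/W
R_total = 2.755 K/W
Q = ΔT/R_total = 176/2.755

q′ ≈ 63.9 W/m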